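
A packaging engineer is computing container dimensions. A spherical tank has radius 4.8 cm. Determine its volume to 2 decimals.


Shape: sphere
Radius r = 4.8 cm
Formula: V = (4/3) * pi * r^3
r^3 = 110.592
(4/3) * 110.592 = 147.456
V = 147.456 * pi
V = 463.25
463.25 cm^3


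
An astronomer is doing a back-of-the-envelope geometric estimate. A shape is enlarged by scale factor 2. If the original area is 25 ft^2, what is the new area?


Linear scale factor k = 2
Original area = 25 ft^2
Rule: under a linear scaling by k, areas scale by k^2.
k^2 = 2^2 = 4
New area = 25 * 4
New area = 100
100 ft^2


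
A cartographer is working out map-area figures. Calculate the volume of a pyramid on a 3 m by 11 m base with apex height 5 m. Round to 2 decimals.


Shape: rectangular pyramid
Base: 3 m x 11 m, Height h = 5 m
Formula: V = (1/3) * base_area * h
base_area = 3 * 11 = 33
base_area * h = 33 * 5 = 165
V = 165 / 3
V = 55
55 m^3


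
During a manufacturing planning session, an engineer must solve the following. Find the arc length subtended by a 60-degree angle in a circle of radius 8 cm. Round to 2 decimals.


Shape: circular arc
Radius r = 8 cm, Angle = 60 degrees
Formula: L = (angle/360) * 2 * pi * r
2 * pi * r = 16 * pi
L = (60/360) * 16 * pi
L = 2.666667 * pi
L = 8.38
8.38 cm


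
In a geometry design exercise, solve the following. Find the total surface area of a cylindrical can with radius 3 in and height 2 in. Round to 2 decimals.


Shape: closed cylinder
Radius r = 3 in, Height h = 2 in
Formula: SA = 2*pi*r^2 + 2*pi*r*h = 2*pi*r*(r + h)
r + h = 5
2 * r * (r + h) = 2 * 3 * 5 = 30
SA = 30 * pi
SA = 94.25
94.25 in^2


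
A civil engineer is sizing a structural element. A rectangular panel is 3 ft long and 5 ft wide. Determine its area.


Shape: rectangle
Length l = 3 ft, Width w = 5 ft
Formula: A = l * w
A = 3 * 5
A = 15
15 ft^2


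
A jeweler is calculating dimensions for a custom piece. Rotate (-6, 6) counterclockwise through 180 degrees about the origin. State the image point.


Transformation: rotation about the origin
Original point: (-6, 6)
Rule for 180 deg: (x, y) -> (-x, -y)
Apply: (-6, 6) -> (6, -6)
(6, -6)


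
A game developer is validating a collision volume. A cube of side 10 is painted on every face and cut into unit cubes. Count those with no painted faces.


Large cube: 10 x 10 x 10, cut into unit cubes.
n = 10, so n - 2 = 8
Unpainted cubes form the interior (n - 2)^3 block.
(n - 2)^3 = 8^3 = 512
512 unit cubes


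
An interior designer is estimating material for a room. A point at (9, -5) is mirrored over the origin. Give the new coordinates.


Transformation: reflection
Original point: (9, -5)
Rule for reflection through the origin: (x, y) -> (-x, -y)
Apply: (9, -5) -> (-9, 5)
(-9, 5)


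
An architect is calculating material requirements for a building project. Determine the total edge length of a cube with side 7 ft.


Shape: cube
Side s = 7 ft
A cube has 12 edges, all equal.
Formula: total edge length = 12 * s
Total = 12 * 7
Total = 84
84 ft


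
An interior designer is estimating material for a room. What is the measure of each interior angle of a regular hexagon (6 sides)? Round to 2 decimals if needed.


Shape: regular hexagon (6 sides)
Formula: interior angle = (n - 2) * 180 / n
(n - 2) = 4
(n - 2) * 180 = 720
angle = 720 / 6
angle = 120
120 degrees


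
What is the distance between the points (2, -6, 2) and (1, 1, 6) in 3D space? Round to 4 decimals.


3D distance between two points
P1 = (2, -6, 2), P2 = (1, 1, 6)
Formula: d = sqrt((x2-x1)^2 + (y2-y1)^2 + (z2-z1)^2)
dx = 1 - 2 = -1
dy = 1 - -6 = 7
dz = 6 - 2 = 4
dx^2 + dy^2 + dz^2 = 1 + 49 + 16 = 66
d = sqrt(66)
d = 8.124
8.124 units


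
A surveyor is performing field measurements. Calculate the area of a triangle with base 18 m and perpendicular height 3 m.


Shape: triangle
Base b = 18 m, Height h = 3 m
Formula: A = (1/2) * b * h
A = 0.5 * 18 * 3
A = 0.5 * 54
A = 27
27 m^2


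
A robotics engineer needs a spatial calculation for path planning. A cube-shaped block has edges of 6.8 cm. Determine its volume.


Shape: cube
Side s = 6.8 cm
Formula: V = s^3
V = 6.8 * 6.8 * 6.8
V = 46.24 * 6.8
V = 314.432
314.432 cm^3


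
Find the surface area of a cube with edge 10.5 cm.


Shape: cube
Side s = 10.5 cm
A cube has 6 square faces.
Formula: SA = 6 * s^2
s^2 = 110.25
SA = 6 * 110.25
SA = 661.5
661.5 cm^2


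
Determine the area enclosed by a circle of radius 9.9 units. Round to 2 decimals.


Shape: circle
Radius r = 9.9 units
Formula: A = pi * r^2
r^2 = 9.9^2 = 98.01
A = pi * 98.01
A = 307.91
307.91 units^2


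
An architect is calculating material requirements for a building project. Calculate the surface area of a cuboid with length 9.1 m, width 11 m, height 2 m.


Shape: rectangular prism
l = 9.1 m, w = 11 m, h = 2 m
Formula: SA = 2(lw + lh + wh)
lw = 100.1, lh = 18.2, wh = 22
lw + lh + wh = 140.3
SA = 2 * 140.3
SA = 280.6
280.6 m^2


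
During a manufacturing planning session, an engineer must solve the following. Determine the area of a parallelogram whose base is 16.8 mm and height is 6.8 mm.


Shape: parallelogram
Base b = 16.8 mm, Height h = 6.8 mm
Formula: A = b * h
A = 16.8 * 6.8
A = 114.24
114.24 mm^2


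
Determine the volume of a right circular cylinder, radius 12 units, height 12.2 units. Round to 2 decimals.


Shape: cylinder
Radius r = 12 units, Height h = 12.2 units
Formula: V = pi * r^2 * h
r^2 = 144
V = pi * 144 * 12.2
V = 1756.8 * pi
V = 5519.15
5519.15 units^3


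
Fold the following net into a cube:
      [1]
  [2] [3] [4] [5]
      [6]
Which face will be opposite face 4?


Net: cross layout. Take square 3 as the base (bottom).
Fold the four squares in the horizontal row up around 3: 2 -> left, 4 -> right, 5 wraps to the top.
Fold 1 and 6 up from 3: 1 -> back, 6 -> front.
Opposite pairs are therefore: (1, 6), (2, 4), (3, 5).
Face 4 is opposite face 2.
face 2


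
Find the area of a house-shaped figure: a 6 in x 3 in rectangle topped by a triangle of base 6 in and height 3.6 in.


Composite shape: rectangle + triangle
Rectangle area = 6 * 3 = 18
Triangle area = 0.5 * 6 * 3.6 = 10.8
Total = 18 + 10.8
Total = 28.8
28.8 in^2


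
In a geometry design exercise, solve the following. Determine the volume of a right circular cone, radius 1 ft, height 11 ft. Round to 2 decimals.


Shape: cone
Radius r = 1 ft, Height h = 11 ft
Formula: V = (1/3) * pi * r^2 * h
r^2 = 1
pi * r^2 * h = pi * 1 * 11 = 11 * pi
V = 11 * pi / 3
V = 11.52
11.52 ft^3


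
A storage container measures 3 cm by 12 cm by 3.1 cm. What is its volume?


Shape: rectangular prism
l = 3 cm, w = 12 cm, h = 3.1 cm
Formula: V = l * w * h
V = 3 * 12 * 3.1
V = 36 * 3.1
V = 111.6
111.6 cm^3


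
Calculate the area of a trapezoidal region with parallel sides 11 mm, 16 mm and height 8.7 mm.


Shape: trapezoid
Parallel sides a = 11 mm, b = 16 mm; Height h = 8.7 mm
Formula: A = (a + b) * h / 2
a + b = 11 + 16 = 27
A = 27 * 8.7 / 2
A = 234.9 / 2
A = 117.45
117.45 mm^2


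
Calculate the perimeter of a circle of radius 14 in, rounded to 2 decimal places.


Shape: circle
Radius r = 14 in
Formula: C = 2 * pi * r
C = 2 * pi * 14
C = 28 * pi
C = 87.96
87.96 in


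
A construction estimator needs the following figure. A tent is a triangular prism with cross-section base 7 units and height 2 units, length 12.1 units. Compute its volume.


Shape: triangular prism
Triangle base = 7 units, triangle height = 2 units, prism length L = 12.1 units
Formula: V = (1/2 * b * h_tri) * L
Cross-section area = 0.5 * 7 * 2 = 7
V = 7 * 12.1
V = 84.7
84.7 units^3


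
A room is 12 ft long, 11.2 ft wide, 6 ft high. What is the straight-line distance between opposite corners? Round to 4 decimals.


Shape: rectangular box (space diagonal)
l = 12 ft, w = 11.2 ft, h = 6 ft
Visualize: the diagonal of the base, then a right triangle with that diagonal and the height.
Formula: d = sqrt(l^2 + w^2 + h^2)
l^2 + w^2 + h^2 = 144 + 125.44 + 36 = 305.44
d = sqrt(305.44)
d = 17.4768
17.4768 ft


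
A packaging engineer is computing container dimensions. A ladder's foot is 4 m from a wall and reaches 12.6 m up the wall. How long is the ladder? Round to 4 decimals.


Shape: right triangle
Legs a = 4 m, b = 12.6 m
Formula: c = sqrt(a^2 + b^2)
a^2 = 16, b^2 = 158.76
a^2 + b^2 = 174.76
c = sqrt(174.76)
c = 13.2197
13.2197 m


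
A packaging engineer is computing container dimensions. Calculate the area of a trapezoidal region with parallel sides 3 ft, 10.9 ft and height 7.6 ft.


Shape: trapezoid
Parallel sides a = 3 ft, b = 10.9 ft; Height h = 7.6 ft
Formula: A = (a + b) * h / 2
a + b = 3 + 10.9 = 13.9
A = 13.9 * 7.6 / 2
A = 105.64 / 2
A = 52.82
52.82 ft^2


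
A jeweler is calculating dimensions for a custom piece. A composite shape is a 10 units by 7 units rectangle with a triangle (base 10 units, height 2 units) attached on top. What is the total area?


Composite shape: rectangle + triangle
Rectangle area = 10 * 7 = 70
Triangle area = 0.5 * 10 * 2 = 10
Total = 70 + 10
Total = 80
80 units^2


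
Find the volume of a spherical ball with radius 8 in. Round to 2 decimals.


Shape: sphere
Radius r = 8 in
Formula: V = (4/3) * pi * r^3
r^3 = 512
(4/3) * 512 = 682.666667
V = 682.666667 * pi
V = 2144.66
2144.66 in^3


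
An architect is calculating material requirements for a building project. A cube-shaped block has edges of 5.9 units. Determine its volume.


Shape: cube
Side s = 5.9 units
Formula: V = s^3
V = 5.9 * 5.9 * 5.9
V = 34.81 * 5.9
V = 205.379
205.379 units^3


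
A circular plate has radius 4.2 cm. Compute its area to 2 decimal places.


Shape: circle
Radius r = 4.2 cm
Formula: A = pi * r^2
r^2 = 4.2^2 = 17.64
A = pi * 17.64
A = 55.42
55.42 cm^2


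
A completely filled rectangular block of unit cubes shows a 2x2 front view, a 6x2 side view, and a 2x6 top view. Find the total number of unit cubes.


Orthographic views of a solid rectangular block:
Front view 2 x 2 -> length = 2, height = 2
Side view 6 x 2 -> width = 6, height = 2 (consistent)
Top view 2 x 6 -> confirms length = 2, width = 6
The block is 2 x 6 x 2.
Total unit cubes = 2 * 6 * 2 = 24
24 unit cubes


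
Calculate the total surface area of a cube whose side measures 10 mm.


Shape: cube
Side s = 10 mm
A cube has 6 square faces.
Formula: SA = 6 * s^2
s^2 = 100
SA = 6 * 100
SA = 600
600 mm^2


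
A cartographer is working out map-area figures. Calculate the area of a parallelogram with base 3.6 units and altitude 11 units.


Shape: parallelogram
Base b = 3.6 units, Height h = 11 units
Formula: A = b * h
A = 3.6 * 11
A = 39.6
39.6 units^2


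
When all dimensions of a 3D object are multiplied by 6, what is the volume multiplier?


Linear scale factor k = 6
Rule: under a linear scaling by k, volumes scale by k^3.
k^3 = 6 * 6 * 6
k^3 = 36 * 6
k^3 = 216
Volume scales by a factor of 216.
216 (dimensionless)


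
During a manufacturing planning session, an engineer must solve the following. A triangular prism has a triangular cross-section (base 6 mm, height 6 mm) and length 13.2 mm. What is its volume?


Shape: triangular prism
Triangle base = 6 mm, triangle height = 6 mm, prism length L = 13.2 mm
Formula: V = (1/2 * b * h_tri) * L
Cross-section area = 0.5 * 6 * 6 = 18
V = 18 * 13.2
V = 237.6
237.6 mm^3


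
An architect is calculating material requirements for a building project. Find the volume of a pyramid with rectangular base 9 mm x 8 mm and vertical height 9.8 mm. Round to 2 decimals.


Shape: rectangular pyramid
Base: 9 mm x 8 mm, Height h = 9.8 mm
Formula: V = (1/3) * base_area * h
base_area = 9 * 8 = 72
base_area * h = 72 * 9.8 = 705.6
V = 705.6 / 3
V = 235.2
235.2 mm^3


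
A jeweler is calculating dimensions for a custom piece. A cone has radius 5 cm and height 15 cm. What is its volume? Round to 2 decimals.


Shape: cone
Radius r = 5 cm, Height h = 15 cm
Formula: V = (1/3) * pi * r^2 * h
r^2 = 25
pi * r^2 * h = pi * 25 * 15 = 375 * pi
V = 375 * pi / 3
V = 392.7
392.7 cm^3


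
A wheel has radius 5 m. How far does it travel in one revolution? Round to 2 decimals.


Shape: circle
Radius r = 5 m
Formula: C = 2 * pi * r
C = 2 * pi * 5
C = 10 * pi
C = 31.42
31.42 m


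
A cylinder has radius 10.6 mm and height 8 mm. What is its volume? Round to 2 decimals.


Shape: cylinder
Radius r = 10.6 mm, Height h = 8 mm
Formula: V = pi * r^2 * h
r^2 = 112.36
V = pi * 112.36 * 8
V = 898.88 * pi
V = 2823.91
2823.91 mm^3


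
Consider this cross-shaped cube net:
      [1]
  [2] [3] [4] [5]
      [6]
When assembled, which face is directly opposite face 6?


Net: cross layout. Take square 3 as the base (bottom).
Fold the four squares in the horizontal row up around 3: 2 -> left, 4 -> right, 5 wraps to the top.
Fold 1 and 6 up from 3: 1 -> back, 6 -> front.
Opposite pairs are therefore: (1, 6), (2, 4), (3, 5).
Face 6 is opposite face 1.
face 1


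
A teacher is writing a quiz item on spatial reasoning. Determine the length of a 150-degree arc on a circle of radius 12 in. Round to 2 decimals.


Shape: circular arc
Radius r = 12 in, Angle = 150 degrees
Formula: L = (angle/360) * 2 * pi * r
2 * pi * r = 24 * pi
L = (150/360) * 24 * pi
L = 10 * pi
L = 31.42
31.42 in


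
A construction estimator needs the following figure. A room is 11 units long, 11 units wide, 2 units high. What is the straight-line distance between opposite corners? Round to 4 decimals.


Shape: rectangular box (space diagonal)
l = 11 units, w = 11 units, h = 2 units
Visualize: the diagonal of the base, then a right triangle with that diagonal and the height.
Formula: d = sqrt(l^2 + w^2 + h^2)
l^2 + w^2 + h^2 = 121 + 121 + 4 = 246
d = sqrt(246)
d = 15.6844
15.6844 units


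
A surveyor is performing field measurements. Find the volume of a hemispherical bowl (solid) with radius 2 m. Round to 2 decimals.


Shape: hemisphere (half of a sphere)
Radius r = 2 m
Formula: V = (1/2) * (4/3) * pi * r^3 = (2/3) * pi * r^3
r^3 = 8
(2/3) * 8 = 5.333333
V = 5.333333 * pi
V = 16.76
16.76 m^3


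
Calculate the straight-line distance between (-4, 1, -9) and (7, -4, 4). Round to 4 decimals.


3D distance between two points
P1 = (-4, 1, -9), P2 = (7, -4, 4)
Formula: d = sqrt((x2-x1)^2 + (y2-y1)^2 + (z2-z1)^2)
dx = 7 - -4 = 11
dy = -4 - 1 = -5
dz = 4 - -9 = 13
dx^2 + dy^2 + dz^2 = 121 + 25 + 169 = 315
d = sqrt(315)
d = 17.7482
17.7482 units


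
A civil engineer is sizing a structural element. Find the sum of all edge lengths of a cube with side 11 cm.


Shape: cube
Side s = 11 cm
A cube has 12 edges, all equal.
Formula: total edge length = 12 * s
Total = 12 * 11
Total = 132
132 cm


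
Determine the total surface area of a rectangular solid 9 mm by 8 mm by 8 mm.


Shape: rectangular prism
l = 9 mm, w = 8 mm, h = 8 mm
Formula: SA = 2(lw + lh + wh)
lw = 72, lh = 72, wh = 64
lw + lh + wh = 208
SA = 2 * 208
SA = 416
416 mm^2


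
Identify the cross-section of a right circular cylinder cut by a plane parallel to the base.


Solid: right circular cylinder
Cutting plane: parallel to the base
Visualize the intersection of the plane with the solid's surface.
The boundary of the cut region is a circle.
circle


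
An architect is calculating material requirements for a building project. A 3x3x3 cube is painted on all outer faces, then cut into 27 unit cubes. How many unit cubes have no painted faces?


Large cube: 3 x 3 x 3, cut into unit cubes.
n = 3, so n - 2 = 1
Unpainted cubes form the interior (n - 2)^3 block.
(n - 2)^3 = 1^3 = 1
1 unit cubes


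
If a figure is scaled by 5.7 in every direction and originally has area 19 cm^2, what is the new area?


Linear scale factor k = 5.7
Original area = 19 cm^2
Rule: under a linear scaling by k, areas scale by k^2.
k^2 = 5.7^2 = 32.49
New area = 19 * 32.49
New area = 617.31
617.31 cm^2


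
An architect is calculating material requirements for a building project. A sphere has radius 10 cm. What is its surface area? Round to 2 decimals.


Shape: sphere
Radius r = 10 cm
Formula: SA = 4 * pi * r^2
r^2 = 100
SA = 4 * pi * 100
SA = 400 * pi
SA = 1256.64
1256.64 cm^2


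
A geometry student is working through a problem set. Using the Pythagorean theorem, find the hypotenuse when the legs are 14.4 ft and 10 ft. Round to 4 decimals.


Shape: right triangle
Legs a = 14.4 ft, b = 10 ft
Formula: c = sqrt(a^2 + b^2)
a^2 = 207.36, b^2 = 100
a^2 + b^2 = 307.36
c = sqrt(307.36)
c = 17.5317
17.5317 ft


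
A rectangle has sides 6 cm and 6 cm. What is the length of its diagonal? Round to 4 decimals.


Shape: rectangle (diagonal via Pythagoras)
Sides: 6 cm and 6 cm
Formula: d = sqrt(l^2 + w^2)
l^2 = 36, w^2 = 36
l^2 + w^2 = 72
d = sqrt(72)
d = 8.4853
8.4853 cm


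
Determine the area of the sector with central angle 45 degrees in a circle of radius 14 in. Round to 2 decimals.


Shape: circular sector
Radius r = 14 in, Angle = 45 degrees
Formula: A = (angle/360) * pi * r^2
r^2 = 196
Fraction of circle = 45/360
A = (45/360) * pi * 196
A = 24.5 * pi
A = 76.97
76.97 in^2


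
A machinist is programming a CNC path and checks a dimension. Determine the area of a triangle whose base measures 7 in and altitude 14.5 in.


Shape: triangle
Base b = 7 in, Height h = 14.5 in
Formula: A = (1/2) * b * h
A = 0.5 * 7 * 14.5
A = 0.5 * 101.5
A = 50.75
50.75 in^2


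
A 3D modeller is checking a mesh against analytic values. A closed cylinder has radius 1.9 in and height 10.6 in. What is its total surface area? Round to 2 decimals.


Shape: closed cylinder
Radius r = 1.9 in, Height h = 10.6 in
Formula: SA = 2*pi*r^2 + 2*pi*r*h = 2*pi*r*(r + h)
r + h = 12.5
2 * r * (r + h) = 2 * 1.9 * 12.5 = 47.5
SA = 47.5 * pi
SA = 149.23
149.23 in^2


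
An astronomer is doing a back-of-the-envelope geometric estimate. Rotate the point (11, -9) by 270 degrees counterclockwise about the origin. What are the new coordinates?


Transformation: rotation about the origin
Original point: (11, -9)
Rule for 270 deg counterclockwise: (x, y) -> (y, -x)
Apply: (11, -9) -> (-9, -11)
(-9, -11)


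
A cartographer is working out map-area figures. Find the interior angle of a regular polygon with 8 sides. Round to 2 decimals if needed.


Shape: regular octagon (8 sides)
Formula: interior angle = (n - 2) * 180 / n
(n - 2) = 6
(n - 2) * 180 = 1080
angle = 1080 / 8
angle = 135
135 degrees


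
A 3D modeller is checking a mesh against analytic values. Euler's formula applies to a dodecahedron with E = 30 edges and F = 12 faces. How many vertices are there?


Polyhedron: dodecahedron
Euler's formula for convex polyhedra: V - E + F = 2
Given: E = 30 edges and F = 12 faces
Solve for V:
V = 2 + E - F = 2 + 30 - 12 = 20
20 vertices


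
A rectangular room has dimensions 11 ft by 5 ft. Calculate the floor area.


Shape: rectangle
Length l = 11 ft, Width w = 5 ft
Formula: A = l * w
A = 11 * 5
A = 55
55 ft^2


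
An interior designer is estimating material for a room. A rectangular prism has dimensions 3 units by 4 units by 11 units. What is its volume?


Shape: rectangular prism
l = 3 units, w = 4 units, h = 11 units
Formula: V = l * w * h
V = 3 * 4 * 11
V = 12 * 11
V = 132
132 units^3


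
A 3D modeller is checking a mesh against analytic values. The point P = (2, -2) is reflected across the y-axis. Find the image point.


Transformation: reflection
Original point: (2, -2)
Rule for reflection over the y-axis: (x, y) -> (-x, y)
Apply: (2, -2) -> (-2, -2)
(-2, -2)


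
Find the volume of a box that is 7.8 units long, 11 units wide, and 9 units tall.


Shape: rectangular prism
l = 7.8 units, w = 11 units, h = 9 units
Formula: V = l * w * h
V = 7.8 * 11 * 9
V = 85.8 * 9
V = 772.2
772.2 units^3


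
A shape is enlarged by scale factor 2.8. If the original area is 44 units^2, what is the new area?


Linear scale factor k = 2.8
Original area = 44 units^2
Rule: under a linear scaling by k, areas scale by k^2.
k^2 = 2.8^2 = 7.84
New area = 44 * 7.84
New area = 344.96
344.96 units^2


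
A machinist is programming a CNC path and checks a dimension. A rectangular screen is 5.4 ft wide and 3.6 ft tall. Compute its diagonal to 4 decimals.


Shape: rectangle (diagonal via Pythagoras)
Sides: 5.4 ft and 3.6 ft
Formula: d = sqrt(l^2 + w^2)
l^2 = 29.16, w^2 = 12.96
l^2 + w^2 = 42.12
d = sqrt(42.12)
d = 6.49
6.49 ft


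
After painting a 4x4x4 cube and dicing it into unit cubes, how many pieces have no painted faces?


Large cube: 4 x 4 x 4, cut into unit cubes.
n = 4, so n - 2 = 2
Unpainted cubes form the interior (n - 2)^3 block.
(n - 2)^3 = 2^3 = 8
8 unit cubes


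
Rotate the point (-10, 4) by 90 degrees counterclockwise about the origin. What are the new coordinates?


Transformation: rotation about the origin
Original point: (-10, 4)
Rule for 90 deg counterclockwise: (x, y) -> (-y, x)
Apply: (-10, 4) -> (-4, -10)
(-4, -10)


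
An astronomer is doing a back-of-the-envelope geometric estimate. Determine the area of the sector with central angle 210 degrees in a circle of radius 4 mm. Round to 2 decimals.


Shape: circular sector
Radius r = 4 mm, Angle = 210 degrees
Formula: A = (angle/360) * pi * r^2
r^2 = 16
Fraction of circle = 210/360
A = (210/360) * pi * 16
A = 9.333333 * pi
A = 29.32
29.32 mm^2


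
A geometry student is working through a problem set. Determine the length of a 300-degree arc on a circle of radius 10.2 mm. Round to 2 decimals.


Shape: circular arc
Radius r = 10.2 mm, Angle = 300 degrees
Formula: L = (angle/360) * 2 * pi * r
2 * pi * r = 20.4 * pi
L = (300/360) * 20.4 * pi
L = 17 * pi
L = 53.41
53.41 mm


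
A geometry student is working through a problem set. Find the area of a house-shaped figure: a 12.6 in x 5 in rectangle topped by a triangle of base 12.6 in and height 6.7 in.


Composite shape: rectangle + triangle
Rectangle area = 12.6 * 5 = 63
Triangle area = 0.5 * 12.6 * 6.7 = 42.21
Total = 63 + 42.21
Total = 105.21
105.21 in^2


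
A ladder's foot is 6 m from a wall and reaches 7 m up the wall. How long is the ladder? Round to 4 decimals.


Shape: right triangle
Legs a = 6 m, b = 7 m
Formula: c = sqrt(a^2 + b^2)
a^2 = 36, b^2 = 49
a^2 + b^2 = 85
c = sqrt(85)
c = 9.2195
9.2195 m


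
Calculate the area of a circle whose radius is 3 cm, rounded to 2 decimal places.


Shape: circle
Radius r = 3 cm
Formula: A = pi * r^2
r^2 = 3^2 = 9
A = pi * 9
A = 28.27
28.27 cm^2


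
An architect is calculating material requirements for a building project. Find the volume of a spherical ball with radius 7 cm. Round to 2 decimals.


Shape: sphere
Radius r = 7 cm
Formula: V = (4/3) * pi * r^3
r^3 = 343
(4/3) * 343 = 457.333333
V = 457.333333 * pi
V = 1436.76
1436.76 cm^3


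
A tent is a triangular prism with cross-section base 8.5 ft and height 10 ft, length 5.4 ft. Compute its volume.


Shape: triangular prism
Triangle base = 8.5 ft, triangle height = 10 ft, prism length L = 5.4 ft
Formula: V = (1/2 * b * h_tri) * L
Cross-section area = 0.5 * 8.5 * 10 = 42.5
V = 42.5 * 5.4
V = 229.5
229.5 ft^3


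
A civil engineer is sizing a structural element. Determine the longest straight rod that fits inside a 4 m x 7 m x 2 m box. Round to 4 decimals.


Shape: rectangular box (space diagonal)
l = 4 m, w = 7 m, h = 2 m
Visualize: the diagonal of the base, then a right triangle with that diagonal and the height.
Formula: d = sqrt(l^2 + w^2 + h^2)
l^2 + w^2 + h^2 = 16 + 49 + 4 = 69
d = sqrt(69)
d = 8.3066
8.3066 m


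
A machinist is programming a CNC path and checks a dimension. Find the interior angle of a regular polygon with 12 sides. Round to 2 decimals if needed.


Shape: regular dodecagon (12 sides)
Formula: interior angle = (n - 2) * 180 / n
(n - 2) = 10
(n - 2) * 180 = 1800
angle = 1800 / 12
angle = 150
150 degrees


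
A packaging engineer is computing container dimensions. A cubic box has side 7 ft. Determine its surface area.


Shape: cube
Side s = 7 ft
A cube has 6 square faces.
Formula: SA = 6 * s^2
s^2 = 49
SA = 6 * 49
SA = 294
294 ft^2


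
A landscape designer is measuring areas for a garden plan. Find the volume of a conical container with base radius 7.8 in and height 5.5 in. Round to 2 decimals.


Shape: cone
Radius r = 7.8 in, Height h = 5.5 in
Formula: V = (1/3) * pi * r^2 * h
r^2 = 60.84
pi * r^2 * h = pi * 60.84 * 5.5 = 334.62 * pi
V = 334.62 * pi / 3
V = 350.41
350.41 in^3


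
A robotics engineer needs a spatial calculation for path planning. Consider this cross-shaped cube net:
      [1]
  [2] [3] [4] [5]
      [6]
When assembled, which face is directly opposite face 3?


Net: cross layout. Take square 3 as the base (bottom).
Fold the four squares in the horizontal row up around 3: 2 -> left, 4 -> right, 5 wraps to the top.
Fold 1 and 6 up from 3: 1 -> back, 6 -> front.
Opposite pairs are therefore: (1, 6), (2, 4), (3, 5).
Face 3 is opposite face 5.
face 5


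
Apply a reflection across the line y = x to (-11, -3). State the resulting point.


Transformation: reflection
Original point: (-11, -3)
Rule for reflection over y = x: (x, y) -> (y, x)
Apply: (-11, -3) -> (-3, -11)
(-3, -11)


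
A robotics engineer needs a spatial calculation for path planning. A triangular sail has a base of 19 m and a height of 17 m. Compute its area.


Shape: triangle
Base b = 19 m, Height h = 17 m
Formula: A = (1/2) * b * h
A = 0.5 * 19 * 17
A = 0.5 * 323
A = 161.5
161.5 m^2


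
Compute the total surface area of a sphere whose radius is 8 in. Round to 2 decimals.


Shape: sphere
Radius r = 8 in
Formula: SA = 4 * pi * r^2
r^2 = 64
SA = 4 * pi * 64
SA = 256 * pi
SA = 804.25
804.25 in^2


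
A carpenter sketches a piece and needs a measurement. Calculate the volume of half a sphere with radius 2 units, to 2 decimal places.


Shape: hemisphere (half of a sphere)
Radius r = 2 units
Formula: V = (1/2) * (4/3) * pi * r^3 = (2/3) * pi * r^3
r^3 = 8
(2/3) * 8 = 5.333333
V = 5.333333 * pi
V = 16.76
16.76 units^3


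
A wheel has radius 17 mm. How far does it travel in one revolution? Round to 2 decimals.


Shape: circle
Radius r = 17 mm
Formula: C = 2 * pi * r
C = 2 * pi * 17
C = 34 * pi
C = 106.81
106.81 mm


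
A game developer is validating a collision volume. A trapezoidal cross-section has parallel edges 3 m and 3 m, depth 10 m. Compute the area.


Shape: trapezoid
Parallel sides a = 3 m, b = 3 m; Height h = 10 m
Formula: A = (a + b) * h / 2
a + b = 3 + 3 = 6
A = 6 * 10 / 2
A = 60 / 2
A = 30
30 m^2


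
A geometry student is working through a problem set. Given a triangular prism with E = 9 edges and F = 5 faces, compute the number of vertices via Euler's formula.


Polyhedron: triangular prism
Euler's formula for convex polyhedra: V - E + F = 2
Given: E = 9 edges and F = 5 faces
Solve for V:
V = 2 + E - F = 2 + 9 - 5 = 6
6 vertices


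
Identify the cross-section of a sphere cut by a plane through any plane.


Solid: sphere
Cutting plane: through any plane
Visualize the intersection of the plane with the solid's surface.
The boundary of the cut region is a circle.
circle


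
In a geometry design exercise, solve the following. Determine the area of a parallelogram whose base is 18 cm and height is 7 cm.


Shape: parallelogram
Base b = 18 cm, Height h = 7 cm
Formula: A = b * h
A = 18 * 7
A = 126
126 cm^2


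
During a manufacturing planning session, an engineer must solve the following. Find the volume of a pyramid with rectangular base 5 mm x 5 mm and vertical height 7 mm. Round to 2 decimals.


Shape: rectangular pyramid
Base: 5 mm x 5 mm, Height h = 7 mm
Formula: V = (1/3) * base_area * h
base_area = 5 * 5 = 25
base_area * h = 25 * 7 = 175
V = 175 / 3
V = 58.33
58.33 mm^3


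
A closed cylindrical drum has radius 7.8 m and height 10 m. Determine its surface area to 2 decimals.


Shape: closed cylinder
Radius r = 7.8 m, Height h = 10 m
Formula: SA = 2*pi*r^2 + 2*pi*r*h = 2*pi*r*(r + h)
r + h = 17.8
2 * r * (r + h) = 2 * 7.8 * 17.8 = 277.68
SA = 277.68 * pi
SA = 872.36
872.36 m^2


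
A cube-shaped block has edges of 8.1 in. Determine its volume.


Shape: cube
Side s = 8.1 in
Formula: V = s^3
V = 8.1 * 8.1 * 8.1
V = 65.61 * 8.1
V = 531.441
531.441 in^3


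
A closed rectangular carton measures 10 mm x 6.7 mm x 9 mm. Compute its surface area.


Shape: rectangular prism
l = 10 mm, w = 6.7 mm, h = 9 mm
Formula: SA = 2(lw + lh + wh)
lw = 67, lh = 90, wh = 60.3
lw + lh + wh = 217.3
SA = 2 * 217.3
SA = 434.6
434.6 mm^2


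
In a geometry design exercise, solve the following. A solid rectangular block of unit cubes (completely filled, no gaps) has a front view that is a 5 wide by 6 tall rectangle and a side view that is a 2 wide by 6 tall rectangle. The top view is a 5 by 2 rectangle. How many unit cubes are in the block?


Orthographic views of a solid rectangular block:
Front view 5 x 6 -> length = 5, height = 6
Side view 2 x 6 -> width = 2, height = 6 (consistent)
Top view 5 x 2 -> confirms length = 5, width = 2
The block is 5 x 2 x 6.
Total unit cubes = 5 * 2 * 6 = 60
60 unit cubes


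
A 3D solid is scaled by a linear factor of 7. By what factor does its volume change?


Linear scale factor k = 7
Rule: under a linear scaling by k, volumes scale by k^3.
k^3 = 7 * 7 * 7
k^3 = 49 * 7
k^3 = 343
Volume scales by a factor of 343.
343 (dimensionless)


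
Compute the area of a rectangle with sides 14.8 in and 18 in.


Shape: rectangle
Length l = 14.8 in, Width w = 18 in
Formula: A = l * w
A = 14.8 * 18
A = 266.4
266.4 in^2


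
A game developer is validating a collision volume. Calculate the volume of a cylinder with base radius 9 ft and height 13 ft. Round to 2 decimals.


Shape: cylinder
Radius r = 9 ft, Height h = 13 ft
Formula: V = pi * r^2 * h
r^2 = 81
V = pi * 81 * 13
V = 1053 * pi
V = 3308.1
3308.1 ft^3


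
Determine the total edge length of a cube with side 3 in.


Shape: cube
Side s = 3 in
A cube has 12 edges, all equal.
Formula: total edge length = 12 * s
Total = 12 * 3
Total = 36
36 in


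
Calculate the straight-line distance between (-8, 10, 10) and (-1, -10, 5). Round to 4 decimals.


3D distance between two points
P1 = (-8, 10, 10), P2 = (-1, -10, 5)
Formula: d = sqrt((x2-x1)^2 + (y2-y1)^2 + (z2-z1)^2)
dx = -1 - -8 = 7
dy = -10 - 10 = -20
dz = 5 - 10 = -5
dx^2 + dy^2 + dz^2 = 49 + 400 + 25 = 474
d = sqrt(474)
d = 21.7715
21.7715 units


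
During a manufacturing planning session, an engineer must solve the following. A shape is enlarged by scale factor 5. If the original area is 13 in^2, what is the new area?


Linear scale factor k = 5
Original area = 13 in^2
Rule: under a linear scaling by k, areas scale by k^2.
k^2 = 5^2 = 25
New area = 13 * 25
New area = 325
325 in^2


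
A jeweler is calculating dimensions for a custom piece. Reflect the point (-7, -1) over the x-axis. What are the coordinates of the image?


Transformation: reflection
Original point: (-7, -1)
Rule for reflection over the x-axis: (x, y) -> (x, -y)
Apply: (-7, -1) -> (-7, 1)
(-7, 1)


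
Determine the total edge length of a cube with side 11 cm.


Shape: cube
Side s = 11 cm
A cube has 12 edges, all equal.
Formula: total edge length = 12 * s
Total = 12 * 11
Total = 132
132 cm


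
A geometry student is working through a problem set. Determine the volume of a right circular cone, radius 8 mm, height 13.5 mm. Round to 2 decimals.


Shape: cone
Radius r = 8 mm, Height h = 13.5 mm
Formula: V = (1/3) * pi * r^2 * h
r^2 = 64
pi * r^2 * h = pi * 64 * 13.5 = 864 * pi
V = 864 * pi / 3
V = 904.78
904.78 mm^3


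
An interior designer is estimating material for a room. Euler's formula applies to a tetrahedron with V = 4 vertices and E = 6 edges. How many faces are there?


Polyhedron: tetrahedron
Euler's formula for convex polyhedra: V - E + F = 2
Given: V = 4 vertices and E = 6 edges
Solve for F:
F = 2 + E - V = 2 + 6 - 4 = 4
4 faces


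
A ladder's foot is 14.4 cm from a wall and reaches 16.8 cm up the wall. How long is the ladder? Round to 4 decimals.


Shape: right triangle
Legs a = 14.4 cm, b = 16.8 cm
Formula: c = sqrt(a^2 + b^2)
a^2 = 207.36, b^2 = 282.24
a^2 + b^2 = 489.6
c = sqrt(489.6)
c = 22.1269
22.1269 cm


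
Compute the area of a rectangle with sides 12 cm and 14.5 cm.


Shape: rectangle
Length l = 12 cm, Width w = 14.5 cm
Formula: A = l * w
A = 12 * 14.5
A = 174
174 cm^2


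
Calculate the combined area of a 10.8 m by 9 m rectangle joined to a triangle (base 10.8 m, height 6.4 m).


Composite shape: rectangle + triangle
Rectangle area = 10.8 * 9 = 97.2
Triangle area = 0.5 * 10.8 * 6.4 = 34.56
Total = 97.2 + 34.56
Total = 131.76
131.76 m^2


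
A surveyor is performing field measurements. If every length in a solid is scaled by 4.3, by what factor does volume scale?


Linear scale factor k = 4.3
Rule: under a linear scaling by k, volumes scale by k^3.
k^3 = 4.3 * 4.3 * 4.3
k^3 = 18.49 * 4.3
k^3 = 79.507
Volume scales by a factor of 79.507.
79.507 (dimensionless)


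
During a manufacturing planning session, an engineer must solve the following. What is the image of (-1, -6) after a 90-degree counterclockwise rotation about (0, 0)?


Transformation: rotation about the origin
Original point: (-1, -6)
Rule for 90 deg counterclockwise: (x, y) -> (-y, x)
Apply: (-1, -6) -> (6, -1)
(6, -1)


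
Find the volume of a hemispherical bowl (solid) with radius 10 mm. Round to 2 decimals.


Shape: hemisphere (half of a sphere)
Radius r = 10 mm
Formula: V = (1/2) * (4/3) * pi * r^3 = (2/3) * pi * r^3
r^3 = 1000
(2/3) * 1000 = 666.666667
V = 666.666667 * pi
V = 2094.4
2094.4 mm^3


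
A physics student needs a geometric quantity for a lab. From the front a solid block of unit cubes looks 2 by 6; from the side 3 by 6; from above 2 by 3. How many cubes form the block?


Orthographic views of a solid rectangular block:
Front view 2 x 6 -> length = 2, height = 6
Side view 3 x 6 -> width = 3, height = 6 (consistent)
Top view 2 x 3 -> confirms length = 2, width = 3
The block is 2 x 3 x 6.
Total unit cubes = 2 * 3 * 6 = 36
36 unit cubes


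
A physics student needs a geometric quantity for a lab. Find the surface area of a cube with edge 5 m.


Shape: cube
Side s = 5 m
A cube has 6 square faces.
Formula: SA = 6 * s^2
s^2 = 25
SA = 6 * 25
SA = 150
150 m^2


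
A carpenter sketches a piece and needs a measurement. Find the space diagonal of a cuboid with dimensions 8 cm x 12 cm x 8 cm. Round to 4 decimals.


Shape: rectangular box (space diagonal)
l = 8 cm, w = 12 cm, h = 8 cm
Visualize: the diagonal of the base, then a right triangle with that diagonal and the height.
Formula: d = sqrt(l^2 + w^2 + h^2)
l^2 + w^2 + h^2 = 64 + 144 + 64 = 272
d = sqrt(272)
d = 16.4924
16.4924 cm


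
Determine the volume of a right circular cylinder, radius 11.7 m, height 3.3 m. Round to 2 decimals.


Shape: cylinder
Radius r = 11.7 m, Height h = 3.3 m
Formula: V = pi * r^2 * h
r^2 = 136.89
V = pi * 136.89 * 3.3
V = 451.737 * pi
V = 1419.17
1419.17 m^3


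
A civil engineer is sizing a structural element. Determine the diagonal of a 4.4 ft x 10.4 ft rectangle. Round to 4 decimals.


Shape: rectangle (diagonal via Pythagoras)
Sides: 4.4 ft and 10.4 ft
Formula: d = sqrt(l^2 + w^2)
l^2 = 19.36, w^2 = 108.16
l^2 + w^2 = 127.52
d = sqrt(127.52)
d = 11.2925
11.2925 ft


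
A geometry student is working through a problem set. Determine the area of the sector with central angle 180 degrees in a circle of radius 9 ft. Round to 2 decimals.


Shape: circular sector
Radius r = 9 ft, Angle = 180 degrees
Formula: A = (angle/360) * pi * r^2
r^2 = 81
Fraction of circle = 180/360
A = (180/360) * pi * 81
A = 40.5 * pi
A = 127.23
127.23 ft^2


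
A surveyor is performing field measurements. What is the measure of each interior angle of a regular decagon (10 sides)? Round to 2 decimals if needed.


Shape: regular decagon (10 sides)
Formula: interior angle = (n - 2) * 180 / n
(n - 2) = 8
(n - 2) * 180 = 1440
angle = 1440 / 10
angle = 144
144 degrees


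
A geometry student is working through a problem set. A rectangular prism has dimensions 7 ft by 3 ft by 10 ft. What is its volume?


Shape: rectangular prism
l = 7 ft, w = 3 ft, h = 10 ft
Formula: V = l * w * h
V = 7 * 3 * 10
V = 21 * 10
V = 210
210 ft^3


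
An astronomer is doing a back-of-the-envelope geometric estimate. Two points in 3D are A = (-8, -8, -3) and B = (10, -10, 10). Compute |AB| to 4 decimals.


3D distance between two points
P1 = (-8, -8, -3), P2 = (10, -10, 10)
Formula: d = sqrt((x2-x1)^2 + (y2-y1)^2 + (z2-z1)^2)
dx = 10 - -8 = 18
dy = -10 - -8 = -2
dz = 10 - -3 = 13
dx^2 + dy^2 + dz^2 = 324 + 4 + 169 = 497
d = sqrt(497)
d = 22.2935
22.2935 units


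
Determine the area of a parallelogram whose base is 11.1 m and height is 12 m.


Shape: parallelogram
Base b = 11.1 m, Height h = 12 m
Formula: A = b * h
A = 11.1 * 12
A = 133.2
133.2 m^2


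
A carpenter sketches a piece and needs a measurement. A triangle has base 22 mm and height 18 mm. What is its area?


Shape: triangle
Base b = 22 mm, Height h = 18 mm
Formula: A = (1/2) * b * h
A = 0.5 * 22 * 18
A = 0.5 * 396
A = 198
198 mm^2


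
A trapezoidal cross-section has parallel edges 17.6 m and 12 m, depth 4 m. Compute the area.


Shape: trapezoid
Parallel sides a = 17.6 m, b = 12 m; Height h = 4 m
Formula: A = (a + b) * h / 2
a + b = 17.6 + 12 = 29.6
A = 29.6 * 4 / 2
A = 118.4 / 2
A = 59.2
59.2 m^2


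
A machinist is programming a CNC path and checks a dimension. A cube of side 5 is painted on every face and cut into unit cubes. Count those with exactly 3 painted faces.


Large cube: 5 x 5 x 5, cut into unit cubes.
Cubes with 3 painted faces are at the corners. A cube always has 8 corners.
Count = 8
8 unit cubes


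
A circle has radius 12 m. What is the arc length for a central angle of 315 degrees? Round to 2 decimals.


Shape: circular arc
Radius r = 12 m, Angle = 315 degrees
Formula: L = (angle/360) * 2 * pi * r
2 * pi * r = 24 * pi
L = (315/360) * 24 * pi
L = 21 * pi
L = 65.97
65.97 m


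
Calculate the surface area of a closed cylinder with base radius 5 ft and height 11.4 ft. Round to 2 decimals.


Shape: closed cylinder
Radius r = 5 ft, Height h = 11.4 ft
Formula: SA = 2*pi*r^2 + 2*pi*r*h = 2*pi*r*(r + h)
r + h = 16.4
2 * r * (r + h) = 2 * 5 * 16.4 = 164
SA = 164 * pi
SA = 515.22
515.22 ft^2


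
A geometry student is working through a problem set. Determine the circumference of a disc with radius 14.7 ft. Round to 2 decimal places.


Shape: circle
Radius r = 14.7 ft
Formula: C = 2 * pi * r
C = 2 * pi * 14.7
C = 29.4 * pi
C = 92.36
92.36 ft


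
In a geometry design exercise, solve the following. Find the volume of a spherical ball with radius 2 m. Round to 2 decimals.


Shape: sphere
Radius r = 2 m
Formula: V = (4/3) * pi * r^3
r^3 = 8
(4/3) * 8 = 10.666667
V = 10.666667 * pi
V = 33.51
33.51 m^3


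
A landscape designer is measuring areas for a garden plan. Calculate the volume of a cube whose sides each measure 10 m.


Shape: cube
Side s = 10 m
Formula: V = s^3
V = 10 * 10 * 10
V = 100 * 10
V = 1000
1000 m^3


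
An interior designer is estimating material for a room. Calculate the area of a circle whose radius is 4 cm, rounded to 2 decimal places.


Shape: circle
Radius r = 4 cm
Formula: A = pi * r^2
r^2 = 4^2 = 16
A = pi * 16
A = 50.27
50.27 cm^2


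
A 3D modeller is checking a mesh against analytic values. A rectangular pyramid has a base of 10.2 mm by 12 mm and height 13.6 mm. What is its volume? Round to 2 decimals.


Shape: rectangular pyramid
Base: 10.2 mm x 12 mm, Height h = 13.6 mm
Formula: V = (1/3) * base_area * h
base_area = 10.2 * 12 = 122.4
base_area * h = 122.4 * 13.6 = 1664.64
V = 1664.64 / 3
V = 554.88
554.88 mm^3


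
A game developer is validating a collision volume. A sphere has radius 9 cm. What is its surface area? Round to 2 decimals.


Shape: sphere
Radius r = 9 cm
Formula: SA = 4 * pi * r^2
r^2 = 81
SA = 4 * pi * 81
SA = 324 * pi
SA = 1017.88
1017.88 cm^2
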